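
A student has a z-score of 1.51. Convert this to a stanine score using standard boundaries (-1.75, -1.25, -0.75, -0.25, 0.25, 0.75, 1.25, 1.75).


Stanine boundaries: [-1.75, -1.25, -0.75, -0.25, 0.25, 0.75, 1.25, 1.75]
z = 1.51
Check each boundary:
  z >= -1.75 -> could be stanine 2
  z >= -1.25 -> could be stanine 3
  z >= -0.75 -> could be stanine 4
  z >= -0.25 -> could be stanine 5
  z >= 0.25 -> could be stanine 6
  z >= 0.75 -> could be stanine 7
  z >= 1.25 -> could be stanine 8
  z < 1.75
Highest qualifying boundary gives stanine = 8

8


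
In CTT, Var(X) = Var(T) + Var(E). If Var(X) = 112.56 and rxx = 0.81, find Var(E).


var_true = rxx * var_obs = 0.81 * 112.56 = 91.1736
var_error = var_obs - var_true
var_error = 112.56 - 91.1736
var_error = 21.3864

21.3864


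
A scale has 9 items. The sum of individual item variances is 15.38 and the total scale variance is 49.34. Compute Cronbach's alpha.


alpha = (k/(k-1)) * (1 - sum(si^2)/s_total^2)
= (9/8) * (1 - 15.38/49.34)
alpha = 0.7743

0.7743


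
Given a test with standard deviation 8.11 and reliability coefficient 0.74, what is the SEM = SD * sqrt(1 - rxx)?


SEM = SD * sqrt(1 - rxx)
SEM = 8.11 * sqrt(1 - 0.74)
SEM = 8.11 * sqrt(0.26) = 8.11 * 0.509902
SEM = 4.1353

4.1353


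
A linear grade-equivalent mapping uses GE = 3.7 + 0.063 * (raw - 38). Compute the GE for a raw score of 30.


raw - median = 30 - 38 = -8
slope * diff = 0.063 * -8 = -0.504
GE = 3.7 + -0.504
GE = 3.196

3.196


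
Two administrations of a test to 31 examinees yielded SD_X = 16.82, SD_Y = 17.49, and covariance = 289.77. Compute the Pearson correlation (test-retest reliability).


r = cov(X,Y) / (SD_X * SD_Y)
r = 289.77 / (16.82 * 17.49)
r = 289.77 / 294.1818
r = 0.985

0.985


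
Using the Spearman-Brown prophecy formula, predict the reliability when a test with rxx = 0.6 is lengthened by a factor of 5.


r_new = (n * rxx) / (1 + (n-1) * rxx)
r_new = (5 * 0.6) / (1 + 4 * 0.6)
r_new = 3.0 / 3.4
r_new = 0.8824

0.8824


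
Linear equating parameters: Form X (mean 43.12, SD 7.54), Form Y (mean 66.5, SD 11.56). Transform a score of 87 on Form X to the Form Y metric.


slope = SD_Y / SD_X = 11.56 / 7.54 ~ 1.5332
intercept = mean_Y - slope * mean_X = 66.5 - (11.56 / 7.54) * 43.12 ~ 0.3903
Y = slope * X + intercept. To avoid rounding drift from the rounded slope/intercept, evaluate the equivalent form Y = mean_Y + SD_Y * (X - mean_X) / SD_X at full precision:
Y = 66.5 + 11.56 * (87 - 43.12) / 7.54
Y = 66.5 + 11.56 * 43.88 / 7.54
Y = 66.5 + 507.2528 / 7.54
Y = 66.5 + 67.2749
Y = 133.7749

133.7749


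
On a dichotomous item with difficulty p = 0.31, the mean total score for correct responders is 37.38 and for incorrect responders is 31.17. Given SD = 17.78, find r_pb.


q = 1 - p = 0.69
rpb = ((M1 - M0) / SD) * sqrt(p * q)
rpb = ((37.38 - 31.17) / 17.78) * sqrt(0.31 * 0.69)
rpb = 0.1615

0.1615


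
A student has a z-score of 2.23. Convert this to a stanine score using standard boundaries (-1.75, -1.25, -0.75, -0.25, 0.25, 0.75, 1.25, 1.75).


Stanine boundaries: [-1.75, -1.25, -0.75, -0.25, 0.25, 0.75, 1.25, 1.75]
z = 2.23
Check each boundary:
  z >= -1.75 -> could be stanine 2
  z >= -1.25 -> could be stanine 3
  z >= -0.75 -> could be stanine 4
  z >= -0.25 -> could be stanine 5
  z >= 0.25 -> could be stanine 6
  z >= 0.75 -> could be stanine 7
  z >= 1.25 -> could be stanine 8
  z >= 1.75 -> could be stanine 9
Highest qualifying boundary gives stanine = 9

9


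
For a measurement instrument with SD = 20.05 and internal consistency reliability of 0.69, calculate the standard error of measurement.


SEM = SD * sqrt(1 - rxx)
SEM = 20.05 * sqrt(1 - 0.69)
SEM = 20.05 * sqrt(0.31) = 20.05 * 0.556776
SEM = 11.1634

11.1634


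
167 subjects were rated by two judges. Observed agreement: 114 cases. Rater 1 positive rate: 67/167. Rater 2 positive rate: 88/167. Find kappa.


P_o = 114/167 = 0.682635
P_e = (67*88 + 100*79) / 27889 = 0.494675
kappa = (P_o - P_e) / (1 - P_e)
kappa = (0.682635 - 0.494675) / (1 - 0.494675)
kappa = 0.372

0.372


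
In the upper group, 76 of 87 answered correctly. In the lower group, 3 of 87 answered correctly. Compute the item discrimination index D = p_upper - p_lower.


p_upper = 76/87 = 0.8736
p_lower = 3/87 = 0.0345
D = 0.8736 - 0.0345 = 0.8391

0.8391


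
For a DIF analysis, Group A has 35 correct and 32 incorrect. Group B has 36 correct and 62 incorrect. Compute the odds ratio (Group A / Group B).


Odds_A = 35/32 = 1.0938
Odds_B = 36/62 = 0.5806
OR = Odds_A / Odds_B = 1.0938 / 0.5806
Exactly, OR = (35 * 62) / (32 * 36) = 2170 / 1152
OR = 1.8837

1.8837


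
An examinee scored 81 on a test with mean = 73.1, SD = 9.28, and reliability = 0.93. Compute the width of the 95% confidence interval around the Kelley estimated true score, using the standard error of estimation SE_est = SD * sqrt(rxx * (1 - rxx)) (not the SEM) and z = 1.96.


True score estimate = 0.93*81 + 0.07*73.1 = 80.447
SE_est = SD * sqrt(rxx * (1 - rxx)) = 9.28 * sqrt(0.93 * 0.07) = 9.28 * sqrt(0.0651) = 2.367764
CI = T_est +/- z * SE_est, so width = 2 * z * SE_est = 2 * 1.96 * 2.367764
Width = 9.2816

9.2816


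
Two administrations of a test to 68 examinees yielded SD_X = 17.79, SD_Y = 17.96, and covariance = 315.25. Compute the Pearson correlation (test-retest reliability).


r = cov(X,Y) / (SD_X * SD_Y)
r = 315.25 / (17.79 * 17.96)
r = 315.25 / 319.5084
r = 0.9867

0.9867


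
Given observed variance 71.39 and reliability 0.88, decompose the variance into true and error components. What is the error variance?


var_true = rxx * var_obs = 0.88 * 71.39 = 62.8232
var_error = var_obs - var_true
var_error = 71.39 - 62.8232
var_error = 8.5668

8.5668


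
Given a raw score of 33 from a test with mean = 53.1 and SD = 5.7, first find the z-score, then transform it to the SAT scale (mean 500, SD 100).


z = (X - mean) / SD = (33 - 53.1) / 5.7
z = -20.1 / 5.7
z = -3.5263
SAT-scale = SAT = 500 + 100z
Carry z at full precision (z = -20.1 / 5.7) into the conversion:
SAT-scale = 500 + 100 * (-20.1 / 5.7) = 500 + -2010 / 5.7
SAT-scale = 500 + -352.6316
SAT-scale = 147.3684

147.3684


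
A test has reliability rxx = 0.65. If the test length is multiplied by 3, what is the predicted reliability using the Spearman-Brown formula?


r_new = (n * rxx) / (1 + (n-1) * rxx)
r_new = (3 * 0.65) / (1 + 2 * 0.65)
r_new = 1.95 / 2.3
r_new = 0.8478

0.8478


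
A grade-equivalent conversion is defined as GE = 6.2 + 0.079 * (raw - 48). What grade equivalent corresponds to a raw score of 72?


raw - median = 72 - 48 = 24
slope * diff = 0.079 * 24 = 1.896
GE = 6.2 + 1.896
GE = 8.096

8.096


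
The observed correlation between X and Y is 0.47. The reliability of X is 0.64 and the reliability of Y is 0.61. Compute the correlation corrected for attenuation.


r_corrected = rxy / sqrt(rxx * ryy)
= 0.47 / sqrt(0.64 * 0.61)
= 0.47 / sqrt(0.3904)
= 0.47 / 0.62482
r_corrected = 0.7522

0.7522


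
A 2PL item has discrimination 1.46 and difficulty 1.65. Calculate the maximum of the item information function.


For 2PL, max info at theta = b = 1.65
I_max = a^2 / 4 = 1.46^2 / 4
= 2.1316 / 4
I_max = 0.5329

0.5329


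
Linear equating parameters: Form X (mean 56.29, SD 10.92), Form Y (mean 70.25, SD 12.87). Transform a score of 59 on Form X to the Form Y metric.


slope = SD_Y / SD_X = 12.87 / 10.92 ~ 1.1786
intercept = mean_Y - slope * mean_X = 70.25 - (12.87 / 10.92) * 56.29 ~ 3.9082
Y = slope * X + intercept. To avoid rounding drift from the rounded slope/intercept, evaluate the equivalent form Y = mean_Y + SD_Y * (X - mean_X) / SD_X at full precision:
Y = 70.25 + 12.87 * (59 - 56.29) / 10.92
Y = 70.25 + 12.87 * 2.71 / 10.92
Y = 70.25 + 34.8777 / 10.92
Y = 70.25 + 3.1939
Y = 73.4439

73.4439


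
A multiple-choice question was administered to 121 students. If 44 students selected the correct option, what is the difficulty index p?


Item difficulty p = number correct / total examinees
p = 44 / 121
p = 0.3636

0.3636


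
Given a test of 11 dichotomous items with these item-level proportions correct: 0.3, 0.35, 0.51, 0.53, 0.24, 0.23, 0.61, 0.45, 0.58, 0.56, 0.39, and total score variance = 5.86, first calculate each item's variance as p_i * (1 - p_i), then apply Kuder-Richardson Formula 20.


For each item, compute p_i * q_i:
  Item 1: 0.3 * 0.7 = 0.21
  Item 2: 0.35 * 0.65 = 0.2275
  Item 3: 0.51 * 0.49 = 0.2499
  Item 4: 0.53 * 0.47 = 0.2491
  Item 5: 0.24 * 0.76 = 0.1824
  Item 6: 0.23 * 0.77 = 0.1771
  Item 7: 0.61 * 0.39 = 0.2379
  Item 8: 0.45 * 0.55 = 0.2475
  Item 9: 0.58 * 0.42 = 0.2436
  Item 10: 0.56 * 0.44 = 0.2464
  Item 11: 0.39 * 0.61 = 0.2379
Sum(p_i * q_i) = 0.21 + 0.2275 + 0.2499 + 0.2491 + 0.1824 + 0.1771 + 0.2379 + 0.2475 + 0.2436 + 0.2464 + 0.2379 = 2.5093
KR-20 = (k/(k-1)) * (1 - Sum(p_i*q_i) / Var_total)
= (11/10) * (1 - 2.5093/5.86)
= 1.1 * 0.5718
KR-20 = 0.629

0.629


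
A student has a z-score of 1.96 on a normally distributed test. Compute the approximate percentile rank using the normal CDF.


CDF(z) = 0.5 * (1 + erf(z/sqrt(2)))
erf(1.3859) = 0.95
CDF = 0.975
Percentile rank = 0.975 * 100 = 97.5

97.5


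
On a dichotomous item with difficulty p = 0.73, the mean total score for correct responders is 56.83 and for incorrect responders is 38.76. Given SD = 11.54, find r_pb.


q = 1 - p = 0.27
rpb = ((M1 - M0) / SD) * sqrt(p * q)
rpb = ((56.83 - 38.76) / 11.54) * sqrt(0.73 * 0.27)
rpb = 0.6952

0.6952


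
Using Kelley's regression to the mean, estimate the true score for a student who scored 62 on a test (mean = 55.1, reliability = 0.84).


T_est = rxx * X + (1 - rxx) * mean
T_est = 0.84 * 62 + 0.16 * 55.1
T_est = 52.08 + 8.816
T_est = 60.896

60.896


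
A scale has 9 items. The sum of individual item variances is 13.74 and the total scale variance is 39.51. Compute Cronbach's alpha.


alpha = (k/(k-1)) * (1 - sum(si^2)/s_total^2)
= (9/8) * (1 - 13.74/39.51)
alpha = 0.7338

0.7338


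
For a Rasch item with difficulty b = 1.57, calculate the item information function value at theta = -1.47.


P = 1/(1+exp(-(-1.47-1.57))) = 0.0457
I = P*(1-P) = 0.0457 * 0.9543
I = 0.0436

0.0436


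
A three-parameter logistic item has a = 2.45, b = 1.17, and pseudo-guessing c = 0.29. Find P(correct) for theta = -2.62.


logit = 2.45*(-2.62 - 1.17) = -9.2855
P* = 1/(1 + exp(--9.2855)) = 0.0001
P = 0.29 + (1 - 0.29) * 0.0001
P = 0.2901

0.2901


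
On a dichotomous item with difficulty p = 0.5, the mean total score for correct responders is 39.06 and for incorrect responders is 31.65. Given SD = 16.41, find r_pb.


q = 1 - p = 0.5
rpb = ((M1 - M0) / SD) * sqrt(p * q)
rpb = ((39.06 - 31.65) / 16.41) * sqrt(0.5 * 0.5)
rpb = 0.2258

0.2258


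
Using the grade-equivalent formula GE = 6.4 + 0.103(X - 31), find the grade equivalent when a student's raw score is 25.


raw - median = 25 - 31 = -6
slope * diff = 0.103 * -6 = -0.618
GE = 6.4 + -0.618
GE = 5.782

5.782


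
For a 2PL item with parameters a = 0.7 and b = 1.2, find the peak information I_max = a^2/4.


For 2PL, max info at theta = b = 1.2
I_max = a^2 / 4 = 0.7^2 / 4
= 0.49 / 4
I_max = 0.1225

0.1225


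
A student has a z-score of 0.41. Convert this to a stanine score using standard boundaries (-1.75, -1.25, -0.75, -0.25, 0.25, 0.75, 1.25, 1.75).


Stanine boundaries: [-1.75, -1.25, -0.75, -0.25, 0.25, 0.75, 1.25, 1.75]
z = 0.41
Check each boundary:
  z >= -1.75 -> could be stanine 2
  z >= -1.25 -> could be stanine 3
  z >= -0.75 -> could be stanine 4
  z >= -0.25 -> could be stanine 5
  z >= 0.25 -> could be stanine 6
  z < 0.75
  z < 1.25
  z < 1.75
Highest qualifying boundary gives stanine = 6

6


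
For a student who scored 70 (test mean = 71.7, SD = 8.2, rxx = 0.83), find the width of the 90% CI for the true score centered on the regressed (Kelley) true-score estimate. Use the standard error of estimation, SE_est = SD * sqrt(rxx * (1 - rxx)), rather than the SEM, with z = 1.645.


True score estimate = 0.83*70 + 0.17*71.7 = 70.289
SE_est = SD * sqrt(rxx * (1 - rxx)) = 8.2 * sqrt(0.83 * 0.17) = 8.2 * sqrt(0.1411) = 3.080189
CI = T_est +/- z * SE_est, so width = 2 * z * SE_est = 2 * 1.645 * 3.080189
Width = 10.1338

10.1338


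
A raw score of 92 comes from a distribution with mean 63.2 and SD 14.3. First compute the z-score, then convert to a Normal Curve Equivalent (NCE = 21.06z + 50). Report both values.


z = (X - mean) / SD = (92 - 63.2) / 14.3
z = 28.8 / 14.3
z = 2.014
NCE = NCE = 21.06z + 50
Carry z at full precision (z = 28.8 / 14.3) into the conversion:
NCE = 21.06 * (28.8 / 14.3) + 50 = 606.528 / 14.3 + 50
NCE = 42.4145 + 50
NCE = 92.4145

92.4145


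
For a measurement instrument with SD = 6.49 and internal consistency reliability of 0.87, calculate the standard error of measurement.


SEM = SD * sqrt(1 - rxx)
SEM = 6.49 * sqrt(1 - 0.87)
SEM = 6.49 * sqrt(0.13) = 6.49 * 0.360555
SEM = 2.34

2.34


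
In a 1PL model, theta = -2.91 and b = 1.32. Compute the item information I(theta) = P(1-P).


P = 1/(1+exp(-(-2.91-1.32))) = 0.0143
I = P*(1-P) = 0.0143 * 0.9857
I = 0.0141

0.0141


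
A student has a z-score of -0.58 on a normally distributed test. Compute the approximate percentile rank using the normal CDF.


CDF(z) = 0.5 * (1 + erf(z/sqrt(2)))
erf(-0.4101) = -0.4381
CDF = 0.281
Percentile rank = 0.281 * 100 = 28.1

28.1


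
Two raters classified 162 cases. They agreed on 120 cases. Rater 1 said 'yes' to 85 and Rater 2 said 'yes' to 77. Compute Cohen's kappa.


P_o = 120/162 = 0.740741
P_e = (85*77 + 77*85) / 26244 = 0.498781
kappa = (P_o - P_e) / (1 - P_e)
kappa = (0.740741 - 0.498781) / (1 - 0.498781)
kappa = 0.4827

0.4827


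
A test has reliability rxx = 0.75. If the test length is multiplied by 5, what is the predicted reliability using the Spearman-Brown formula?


r_new = (n * rxx) / (1 + (n-1) * rxx)
r_new = (5 * 0.75) / (1 + 4 * 0.75)
r_new = 3.75 / 4.0
r_new = 0.9375

0.9375


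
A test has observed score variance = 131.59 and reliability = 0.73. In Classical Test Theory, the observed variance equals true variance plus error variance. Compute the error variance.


var_true = rxx * var_obs = 0.73 * 131.59 = 96.0607
var_error = var_obs - var_true
var_error = 131.59 - 96.0607
var_error = 35.5293

35.5293


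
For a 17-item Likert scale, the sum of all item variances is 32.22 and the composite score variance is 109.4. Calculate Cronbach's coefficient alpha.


alpha = (k/(k-1)) * (1 - sum(si^2)/s_total^2)
= (17/16) * (1 - 32.22/109.4)
alpha = 0.7496

0.7496


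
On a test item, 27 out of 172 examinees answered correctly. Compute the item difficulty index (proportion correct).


Item difficulty p = number correct / total examinees
p = 27 / 172
p = 0.157

0.157


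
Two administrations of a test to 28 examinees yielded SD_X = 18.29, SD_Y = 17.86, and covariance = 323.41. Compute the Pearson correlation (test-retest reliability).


r = cov(X,Y) / (SD_X * SD_Y)
r = 323.41 / (18.29 * 17.86)
r = 323.41 / 326.6594
r = 0.9901

0.9901


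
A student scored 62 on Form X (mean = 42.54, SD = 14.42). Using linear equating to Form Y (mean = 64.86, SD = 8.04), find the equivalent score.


slope = SD_Y / SD_X = 8.04 / 14.42 ~ 0.5576
intercept = mean_Y - slope * mean_X = 64.86 - (8.04 / 14.42) * 42.54 ~ 41.1414
Y = slope * X + intercept. To avoid rounding drift from the rounded slope/intercept, evaluate the equivalent form Y = mean_Y + SD_Y * (X - mean_X) / SD_X at full precision:
Y = 64.86 + 8.04 * (62 - 42.54) / 14.42
Y = 64.86 + 8.04 * 19.46 / 14.42
Y = 64.86 + 156.4584 / 14.42
Y = 64.86 + 10.8501
Y = 75.7101

75.7101


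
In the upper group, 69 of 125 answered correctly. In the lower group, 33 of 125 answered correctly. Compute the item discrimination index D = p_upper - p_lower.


p_upper = 69/125 = 0.552
p_lower = 33/125 = 0.264
D = 0.552 - 0.264 = 0.288

0.288


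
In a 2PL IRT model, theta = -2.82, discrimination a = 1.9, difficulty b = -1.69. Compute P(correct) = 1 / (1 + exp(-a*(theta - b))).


a*(theta - b) = 1.9 * (-2.82 - -1.69) = -2.147
exp(--2.147) = 8.5591
P = 1 / (1 + 8.5591)
P = 0.1046

0.1046


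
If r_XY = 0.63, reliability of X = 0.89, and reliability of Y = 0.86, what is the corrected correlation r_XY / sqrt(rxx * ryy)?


r_corrected = rxy / sqrt(rxx * ryy)
= 0.63 / sqrt(0.89 * 0.86)
= 0.63 / sqrt(0.7654)
= 0.63 / 0.874871
r_corrected = 0.7201

0.7201


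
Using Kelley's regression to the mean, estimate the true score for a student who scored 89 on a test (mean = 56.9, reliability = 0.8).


T_est = rxx * X + (1 - rxx) * mean
T_est = 0.8 * 89 + 0.2 * 56.9
T_est = 71.2 + 11.38
T_est = 82.58

82.58


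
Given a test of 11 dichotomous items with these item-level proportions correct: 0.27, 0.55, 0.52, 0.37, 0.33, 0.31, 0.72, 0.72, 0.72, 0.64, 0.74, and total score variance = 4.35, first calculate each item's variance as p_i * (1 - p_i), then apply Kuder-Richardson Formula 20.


For each item, compute p_i * q_i:
  Item 1: 0.27 * 0.73 = 0.1971
  Item 2: 0.55 * 0.45 = 0.2475
  Item 3: 0.52 * 0.48 = 0.2496
  Item 4: 0.37 * 0.63 = 0.2331
  Item 5: 0.33 * 0.67 = 0.2211
  Item 6: 0.31 * 0.69 = 0.2139
  Item 7: 0.72 * 0.28 = 0.2016
  Item 8: 0.72 * 0.28 = 0.2016
  Item 9: 0.72 * 0.28 = 0.2016
  Item 10: 0.64 * 0.36 = 0.2304
  Item 11: 0.74 * 0.26 = 0.1924
Sum(p_i * q_i) = 0.1971 + 0.2475 + 0.2496 + 0.2331 + 0.2211 + 0.2139 + 0.2016 + 0.2016 + 0.2016 + 0.2304 + 0.1924 = 2.3899
KR-20 = (k/(k-1)) * (1 - Sum(p_i*q_i) / Var_total)
= (11/10) * (1 - 2.3899/4.35)
= 1.1 * 0.4506
KR-20 = 0.4957

0.4957


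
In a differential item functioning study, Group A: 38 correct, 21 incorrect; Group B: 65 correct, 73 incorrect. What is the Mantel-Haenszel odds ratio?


Odds_A = 38/21 = 1.8095
Odds_B = 65/73 = 0.8904
OR = Odds_A / Odds_B = 1.8095 / 0.8904
Exactly, OR = (38 * 73) / (21 * 65) = 2774 / 1365
OR = 2.0322

2.0322


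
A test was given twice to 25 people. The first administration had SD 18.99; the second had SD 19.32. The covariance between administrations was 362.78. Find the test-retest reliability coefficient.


r = cov(X,Y) / (SD_X * SD_Y)
r = 362.78 / (18.99 * 19.32)
r = 362.78 / 366.8868
r = 0.9888

0.9888


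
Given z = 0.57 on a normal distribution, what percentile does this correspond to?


CDF(z) = 0.5 * (1 + erf(z/sqrt(2)))
erf(0.4031) = 0.4313
CDF = 0.7157
Percentile rank = 0.7157 * 100 = 71.57

71.57


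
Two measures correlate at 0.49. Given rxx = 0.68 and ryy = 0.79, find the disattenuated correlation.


r_corrected = rxy / sqrt(rxx * ryy)
= 0.49 / sqrt(0.68 * 0.79)
= 0.49 / sqrt(0.5372)
= 0.49 / 0.732939
r_corrected = 0.6685

0.6685


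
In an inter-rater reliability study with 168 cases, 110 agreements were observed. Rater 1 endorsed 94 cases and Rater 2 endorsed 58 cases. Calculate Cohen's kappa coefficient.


P_o = 110/168 = 0.654762
P_e = (94*58 + 74*110) / 28224 = 0.481576
kappa = (P_o - P_e) / (1 - P_e)
kappa = (0.654762 - 0.481576) / (1 - 0.481576)
kappa = 0.3341

0.3341


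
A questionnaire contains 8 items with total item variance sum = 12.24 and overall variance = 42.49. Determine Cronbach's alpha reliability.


alpha = (k/(k-1)) * (1 - sum(si^2)/s_total^2)
= (8/7) * (1 - 12.24/42.49)
alpha = 0.8136

0.8136


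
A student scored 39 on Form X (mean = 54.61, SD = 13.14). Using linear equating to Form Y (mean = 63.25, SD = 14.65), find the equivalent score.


slope = SD_Y / SD_X = 14.65 / 13.14 ~ 1.1149
intercept = mean_Y - slope * mean_X = 63.25 - (14.65 / 13.14) * 54.61 ~ 2.3644
Y = slope * X + intercept. To avoid rounding drift from the rounded slope/intercept, evaluate the equivalent form Y = mean_Y + SD_Y * (X - mean_X) / SD_X at full precision:
Y = 63.25 + 14.65 * (39 - 54.61) / 13.14
Y = 63.25 - 14.65 * 15.61 / 13.14
Y = 63.25 - 228.6865 / 13.14
Y = 63.25 - 17.4038
Y = 45.8462

45.8462


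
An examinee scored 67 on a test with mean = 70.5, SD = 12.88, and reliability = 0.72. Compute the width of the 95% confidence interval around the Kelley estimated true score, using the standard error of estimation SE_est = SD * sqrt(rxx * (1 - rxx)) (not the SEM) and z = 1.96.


True score estimate = 0.72*67 + 0.28*70.5 = 67.98
SE_est = SD * sqrt(rxx * (1 - rxx)) = 12.88 * sqrt(0.72 * 0.28) = 12.88 * sqrt(0.2016) = 5.783106
CI = T_est +/- z * SE_est, so width = 2 * z * SE_est = 2 * 1.96 * 5.783106
Width = 22.6698

22.6698


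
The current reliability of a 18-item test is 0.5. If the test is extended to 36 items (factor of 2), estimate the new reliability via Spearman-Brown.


r_new = (n * rxx) / (1 + (n-1) * rxx)
r_new = (2 * 0.5) / (1 + 1 * 0.5)
r_new = 1.0 / 1.5
r_new = 0.6667

0.6667


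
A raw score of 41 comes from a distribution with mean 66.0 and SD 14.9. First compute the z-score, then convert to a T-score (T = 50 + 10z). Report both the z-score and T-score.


z = (X - mean) / SD = (41 - 66.0) / 14.9
z = -25.0 / 14.9
z = -1.6779
T-score = T = 50 + 10z
Carry z at full precision (z = -25.0 / 14.9) into the conversion:
T-score = 50 + 10 * (-25.0 / 14.9) = 50 + -250 / 14.9
T-score = 50 + -16.7785
T-score = 33.2215

33.2215


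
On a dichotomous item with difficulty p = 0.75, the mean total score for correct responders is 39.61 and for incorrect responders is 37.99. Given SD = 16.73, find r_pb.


q = 1 - p = 0.25
rpb = ((M1 - M0) / SD) * sqrt(p * q)
rpb = ((39.61 - 37.99) / 16.73) * sqrt(0.75 * 0.25)
rpb = 0.0419

0.0419


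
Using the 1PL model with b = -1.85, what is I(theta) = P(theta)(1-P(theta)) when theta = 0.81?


P = 1/(1+exp(-(0.81--1.85))) = 0.9346
I = P*(1-P) = 0.9346 * 0.0654
I = 0.0611

0.0611


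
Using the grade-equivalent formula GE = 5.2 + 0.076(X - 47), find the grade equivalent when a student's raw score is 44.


raw - median = 44 - 47 = -3
slope * diff = 0.076 * -3 = -0.228
GE = 5.2 + -0.228
GE = 4.972

4.972


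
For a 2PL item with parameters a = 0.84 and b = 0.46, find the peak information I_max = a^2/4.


For 2PL, max info at theta = b = 0.46
I_max = a^2 / 4 = 0.84^2 / 4
= 0.7056 / 4
I_max = 0.1764

0.1764


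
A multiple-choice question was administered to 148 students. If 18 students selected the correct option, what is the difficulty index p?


Item difficulty p = number correct / total examinees
p = 18 / 148
p = 0.1216

0.1216


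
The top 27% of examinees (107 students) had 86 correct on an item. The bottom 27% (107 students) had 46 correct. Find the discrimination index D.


p_upper = 86/107 = 0.8037
p_lower = 46/107 = 0.4299
D = 0.8037 - 0.4299 = 0.3738

0.3738


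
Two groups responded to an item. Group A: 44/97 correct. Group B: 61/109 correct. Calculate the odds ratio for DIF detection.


Odds_A = 44/53 = 0.8302
Odds_B = 61/48 = 1.2708
OR = Odds_A / Odds_B = 0.8302 / 1.2708
Exactly, OR = (44 * 48) / (53 * 61) = 2112 / 3233
OR = 0.6533

0.6533


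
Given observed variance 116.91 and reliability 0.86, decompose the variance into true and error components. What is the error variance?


var_true = rxx * var_obs = 0.86 * 116.91 = 100.5426
var_error = var_obs - var_true
var_error = 116.91 - 100.5426
var_error = 16.3674

16.3674


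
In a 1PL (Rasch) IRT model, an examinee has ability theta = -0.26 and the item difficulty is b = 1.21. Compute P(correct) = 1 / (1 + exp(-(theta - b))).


theta - b = -0.26 - 1.21 = -1.47
exp(-(theta - b)) = exp(1.47) = 4.3492
P = 1 / (1 + 4.3492)
P = 0.1869

0.1869


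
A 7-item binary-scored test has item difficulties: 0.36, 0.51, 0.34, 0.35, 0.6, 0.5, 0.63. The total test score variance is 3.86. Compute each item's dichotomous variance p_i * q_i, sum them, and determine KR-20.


For each item, compute p_i * q_i:
  Item 1: 0.36 * 0.64 = 0.2304
  Item 2: 0.51 * 0.49 = 0.2499
  Item 3: 0.34 * 0.66 = 0.2244
  Item 4: 0.35 * 0.65 = 0.2275
  Item 5: 0.6 * 0.4 = 0.24
  Item 6: 0.5 * 0.5 = 0.25
  Item 7: 0.63 * 0.37 = 0.2331
Sum(p_i * q_i) = 0.2304 + 0.2499 + 0.2244 + 0.2275 + 0.24 + 0.25 + 0.2331 = 1.6553
KR-20 = (k/(k-1)) * (1 - Sum(p_i*q_i) / Var_total)
= (7/6) * (1 - 1.6553/3.86)
= 1.1667 * 0.5712
KR-20 = 0.6664

0.6664


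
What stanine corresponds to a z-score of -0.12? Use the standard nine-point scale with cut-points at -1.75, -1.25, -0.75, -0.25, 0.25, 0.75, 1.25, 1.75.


Stanine boundaries: [-1.75, -1.25, -0.75, -0.25, 0.25, 0.75, 1.25, 1.75]
z = -0.12
Check each boundary:
  z >= -1.75 -> could be stanine 2
  z >= -1.25 -> could be stanine 3
  z >= -0.75 -> could be stanine 4
  z >= -0.25 -> could be stanine 5
  z < 0.25
  z < 0.75
  z < 1.25
  z < 1.75
Highest qualifying boundary gives stanine = 5

5


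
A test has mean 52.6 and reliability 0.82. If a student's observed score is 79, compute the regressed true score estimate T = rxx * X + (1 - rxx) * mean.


T_est = rxx * X + (1 - rxx) * mean
T_est = 0.82 * 79 + 0.18 * 52.6
T_est = 64.78 + 9.468
T_est = 74.248

74.248


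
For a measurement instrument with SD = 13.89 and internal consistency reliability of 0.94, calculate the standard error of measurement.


SEM = SD * sqrt(1 - rxx)
SEM = 13.89 * sqrt(1 - 0.94)
SEM = 13.89 * sqrt(0.06) = 13.89 * 0.244949
SEM = 3.4023

3.4023


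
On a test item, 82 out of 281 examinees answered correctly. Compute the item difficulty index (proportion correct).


Item difficulty p = number correct / total examinees
p = 82 / 281
p = 0.2918

0.2918


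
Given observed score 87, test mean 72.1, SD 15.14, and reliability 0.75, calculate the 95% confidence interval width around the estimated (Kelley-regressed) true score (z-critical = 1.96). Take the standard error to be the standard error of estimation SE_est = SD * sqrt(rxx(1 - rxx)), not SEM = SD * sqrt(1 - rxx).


True score estimate = 0.75*87 + 0.25*72.1 = 83.275
SE_est = SD * sqrt(rxx * (1 - rxx)) = 15.14 * sqrt(0.75 * 0.25) = 15.14 * sqrt(0.1875) = 6.555812
CI = T_est +/- z * SE_est, so width = 2 * z * SE_est = 2 * 1.96 * 6.555812
Width = 25.6988

25.6988


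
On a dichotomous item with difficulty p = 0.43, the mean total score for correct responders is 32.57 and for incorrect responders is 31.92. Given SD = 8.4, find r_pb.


q = 1 - p = 0.57
rpb = ((M1 - M0) / SD) * sqrt(p * q)
rpb = ((32.57 - 31.92) / 8.4) * sqrt(0.43 * 0.57)
rpb = 0.0383

0.0383


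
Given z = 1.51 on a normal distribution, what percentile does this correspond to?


CDF(z) = 0.5 * (1 + erf(z/sqrt(2)))
erf(1.0677) = 0.869
CDF = 0.9345
Percentile rank = 0.9345 * 100 = 93.45

93.45


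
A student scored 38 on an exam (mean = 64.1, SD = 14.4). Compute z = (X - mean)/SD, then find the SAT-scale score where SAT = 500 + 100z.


z = (X - mean) / SD = (38 - 64.1) / 14.4
z = -26.1 / 14.4
z = -1.8125
SAT-scale = SAT = 500 + 100z
Carry z at full precision (z = -26.1 / 14.4) into the conversion:
SAT-scale = 500 + 100 * (-26.1 / 14.4) = 500 + -2610 / 14.4
SAT-scale = 500 + -181.25
SAT-scale = 318.75

318.75


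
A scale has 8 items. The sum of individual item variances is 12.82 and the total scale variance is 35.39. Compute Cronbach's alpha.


alpha = (k/(k-1)) * (1 - sum(si^2)/s_total^2)
= (8/7) * (1 - 12.82/35.39)
alpha = 0.7289

0.7289


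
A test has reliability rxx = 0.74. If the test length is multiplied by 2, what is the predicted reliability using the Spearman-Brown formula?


r_new = (n * rxx) / (1 + (n-1) * rxx)
r_new = (2 * 0.74) / (1 + 1 * 0.74)
r_new = 1.48 / 1.74
r_new = 0.8506

0.8506


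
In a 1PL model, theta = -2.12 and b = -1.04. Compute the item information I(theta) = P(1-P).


P = 1/(1+exp(-(-2.12--1.04))) = 0.2535
I = P*(1-P) = 0.2535 * 0.7465
I = 0.1892

0.1892


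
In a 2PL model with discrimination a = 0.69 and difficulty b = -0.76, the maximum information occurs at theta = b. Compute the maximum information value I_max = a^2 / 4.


For 2PL, max info at theta = b = -0.76
I_max = a^2 / 4 = 0.69^2 / 4
= 0.4761 / 4
I_max = 0.119

0.119


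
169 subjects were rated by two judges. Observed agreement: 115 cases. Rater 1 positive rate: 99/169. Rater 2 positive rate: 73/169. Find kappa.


P_o = 115/169 = 0.680473
P_e = (99*73 + 70*96) / 28561 = 0.488323
kappa = (P_o - P_e) / (1 - P_e)
kappa = (0.680473 - 0.488323) / (1 - 0.488323)
kappa = 0.3755

0.3755


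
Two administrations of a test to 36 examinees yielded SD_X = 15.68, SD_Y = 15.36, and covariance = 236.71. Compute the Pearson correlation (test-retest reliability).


r = cov(X,Y) / (SD_X * SD_Y)
r = 236.71 / (15.68 * 15.36)
r = 236.71 / 240.8448
r = 0.9828

0.9828


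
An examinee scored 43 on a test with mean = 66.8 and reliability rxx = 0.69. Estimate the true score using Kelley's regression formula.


T_est = rxx * X + (1 - rxx) * mean
T_est = 0.69 * 43 + 0.31 * 66.8
T_est = 29.67 + 20.708
T_est = 50.378

50.378


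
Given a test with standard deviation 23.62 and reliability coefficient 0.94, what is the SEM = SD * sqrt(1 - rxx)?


SEM = SD * sqrt(1 - rxx)
SEM = 23.62 * sqrt(1 - 0.94)
SEM = 23.62 * sqrt(0.06) = 23.62 * 0.244949
SEM = 5.7857

5.7857


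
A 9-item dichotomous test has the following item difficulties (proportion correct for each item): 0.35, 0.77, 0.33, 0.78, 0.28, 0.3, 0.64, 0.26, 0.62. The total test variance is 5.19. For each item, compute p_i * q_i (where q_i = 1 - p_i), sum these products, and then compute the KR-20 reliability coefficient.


For each item, compute p_i * q_i:
  Item 1: 0.35 * 0.65 = 0.2275
  Item 2: 0.77 * 0.23 = 0.1771
  Item 3: 0.33 * 0.67 = 0.2211
  Item 4: 0.78 * 0.22 = 0.1716
  Item 5: 0.28 * 0.72 = 0.2016
  Item 6: 0.3 * 0.7 = 0.21
  Item 7: 0.64 * 0.36 = 0.2304
  Item 8: 0.26 * 0.74 = 0.1924
  Item 9: 0.62 * 0.38 = 0.2356
Sum(p_i * q_i) = 0.2275 + 0.1771 + 0.2211 + 0.1716 + 0.2016 + 0.21 + 0.2304 + 0.1924 + 0.2356 = 1.8673
KR-20 = (k/(k-1)) * (1 - Sum(p_i*q_i) / Var_total)
= (9/8) * (1 - 1.8673/5.19)
= 1.125 * 0.6402
KR-20 = 0.7202

0.7202


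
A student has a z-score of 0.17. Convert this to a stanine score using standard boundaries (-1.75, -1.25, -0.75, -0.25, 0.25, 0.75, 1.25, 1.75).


Stanine boundaries: [-1.75, -1.25, -0.75, -0.25, 0.25, 0.75, 1.25, 1.75]
z = 0.17
Check each boundary:
  z >= -1.75 -> could be stanine 2
  z >= -1.25 -> could be stanine 3
  z >= -0.75 -> could be stanine 4
  z >= -0.25 -> could be stanine 5
  z < 0.25
  z < 0.75
  z < 1.25
  z < 1.75
Highest qualifying boundary gives stanine = 5

5


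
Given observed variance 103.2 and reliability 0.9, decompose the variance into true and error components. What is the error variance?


var_true = rxx * var_obs = 0.9 * 103.2 = 92.88
var_error = var_obs - var_true
var_error = 103.2 - 92.88
var_error = 10.32

10.32


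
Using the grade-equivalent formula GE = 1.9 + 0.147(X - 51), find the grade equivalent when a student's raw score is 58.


raw - median = 58 - 51 = 7
slope * diff = 0.147 * 7 = 1.029
GE = 1.9 + 1.029
GE = 2.929

2.929


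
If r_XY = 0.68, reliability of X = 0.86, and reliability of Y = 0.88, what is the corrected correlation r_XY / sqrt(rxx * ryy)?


r_corrected = rxy / sqrt(rxx * ryy)
= 0.68 / sqrt(0.86 * 0.88)
= 0.68 / sqrt(0.7568)
= 0.68 / 0.869943
r_corrected = 0.7817

0.7817


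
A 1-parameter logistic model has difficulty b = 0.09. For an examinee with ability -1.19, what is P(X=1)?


theta - b = -1.19 - 0.09 = -1.28
exp(-(theta - b)) = exp(1.28) = 3.5966
P = 1 / (1 + 3.5966)
P = 0.2176

0.2176


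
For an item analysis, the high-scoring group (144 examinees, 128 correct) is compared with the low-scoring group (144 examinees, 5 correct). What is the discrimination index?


p_upper = 128/144 = 0.8889
p_lower = 5/144 = 0.0347
D = 0.8889 - 0.0347 = 0.8542

0.8542


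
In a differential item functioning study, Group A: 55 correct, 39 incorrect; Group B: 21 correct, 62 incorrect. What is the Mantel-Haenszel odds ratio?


Odds_A = 55/39 = 1.4103
Odds_B = 21/62 = 0.3387
OR = Odds_A / Odds_B = 1.4103 / 0.3387
Exactly, OR = (55 * 62) / (39 * 21) = 3410 / 819
OR = 4.1636

4.1636


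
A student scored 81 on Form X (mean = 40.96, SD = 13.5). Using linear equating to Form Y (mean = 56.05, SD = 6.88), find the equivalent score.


slope = SD_Y / SD_X = 6.88 / 13.5 ~ 0.5096
intercept = mean_Y - slope * mean_X = 56.05 - (6.88 / 13.5) * 40.96 ~ 35.1756
Y = slope * X + intercept. To avoid rounding drift from the rounded slope/intercept, evaluate the equivalent form Y = mean_Y + SD_Y * (X - mean_X) / SD_X at full precision:
Y = 56.05 + 6.88 * (81 - 40.96) / 13.5
Y = 56.05 + 6.88 * 40.04 / 13.5
Y = 56.05 + 275.4752 / 13.5
Y = 56.05 + 20.4056
Y = 76.4556

76.4556


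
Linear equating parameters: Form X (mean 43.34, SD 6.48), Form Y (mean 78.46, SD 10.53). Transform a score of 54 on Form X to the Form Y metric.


slope = SD_Y / SD_X = 10.53 / 6.48 ~ 1.625
intercept = mean_Y - slope * mean_X = 78.46 - (10.53 / 6.48) * 43.34 ~ 8.0325
Y = slope * X + intercept. To avoid rounding drift from the rounded slope/intercept, evaluate the equivalent form Y = mean_Y + SD_Y * (X - mean_X) / SD_X at full precision:
Y = 78.46 + 10.53 * (54 - 43.34) / 6.48
Y = 78.46 + 10.53 * 10.66 / 6.48
Y = 78.46 + 112.2498 / 6.48
Y = 78.46 + 17.3225
Y = 95.7825

95.7825


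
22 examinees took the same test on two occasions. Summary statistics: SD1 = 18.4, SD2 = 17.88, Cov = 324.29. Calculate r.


r = cov(X,Y) / (SD_X * SD_Y)
r = 324.29 / (18.4 * 17.88)
r = 324.29 / 328.992
r = 0.9857

0.9857


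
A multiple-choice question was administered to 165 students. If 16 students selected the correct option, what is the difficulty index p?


Item difficulty p = number correct / total examinees
p = 16 / 165
p = 0.097

0.097


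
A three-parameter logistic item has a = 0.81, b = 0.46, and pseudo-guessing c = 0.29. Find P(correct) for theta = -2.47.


logit = 0.81*(-2.47 - 0.46) = -2.3733
P* = 1/(1 + exp(--2.3733)) = 0.0852
P = 0.29 + (1 - 0.29) * 0.0852
P = 0.3505

0.3505


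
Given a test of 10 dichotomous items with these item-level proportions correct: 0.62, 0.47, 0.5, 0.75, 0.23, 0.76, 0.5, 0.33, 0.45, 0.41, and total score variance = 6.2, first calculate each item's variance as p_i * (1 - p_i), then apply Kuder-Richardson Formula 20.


For each item, compute p_i * q_i:
  Item 1: 0.62 * 0.38 = 0.2356
  Item 2: 0.47 * 0.53 = 0.2491
  Item 3: 0.5 * 0.5 = 0.25
  Item 4: 0.75 * 0.25 = 0.1875
  Item 5: 0.23 * 0.77 = 0.1771
  Item 6: 0.76 * 0.24 = 0.1824
  Item 7: 0.5 * 0.5 = 0.25
  Item 8: 0.33 * 0.67 = 0.2211
  Item 9: 0.45 * 0.55 = 0.2475
  Item 10: 0.41 * 0.59 = 0.2419
Sum(p_i * q_i) = 0.2356 + 0.2491 + 0.25 + 0.1875 + 0.1771 + 0.1824 + 0.25 + 0.2211 + 0.2475 + 0.2419 = 2.2422
KR-20 = (k/(k-1)) * (1 - Sum(p_i*q_i) / Var_total)
= (10/9) * (1 - 2.2422/6.2)
= 1.1111 * 0.6384
KR-20 = 0.7093

0.7093


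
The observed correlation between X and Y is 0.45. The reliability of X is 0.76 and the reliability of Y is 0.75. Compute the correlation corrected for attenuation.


r_corrected = rxy / sqrt(rxx * ryy)
= 0.45 / sqrt(0.76 * 0.75)
= 0.45 / sqrt(0.57)
= 0.45 / 0.754983
r_corrected = 0.596

0.596


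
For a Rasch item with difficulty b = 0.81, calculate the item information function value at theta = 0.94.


P = 1/(1+exp(-(0.94-0.81))) = 0.5325
I = P*(1-P) = 0.5325 * 0.4675
I = 0.2489

0.2489


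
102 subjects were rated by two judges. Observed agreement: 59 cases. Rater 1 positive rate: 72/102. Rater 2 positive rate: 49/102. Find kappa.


P_o = 59/102 = 0.578431
P_e = (72*49 + 30*53) / 10404 = 0.491926
kappa = (P_o - P_e) / (1 - P_e)
kappa = (0.578431 - 0.491926) / (1 - 0.491926)
kappa = 0.1703

0.1703


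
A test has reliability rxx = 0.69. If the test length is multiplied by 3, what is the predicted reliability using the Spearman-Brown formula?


r_new = (n * rxx) / (1 + (n-1) * rxx)
r_new = (3 * 0.69) / (1 + 2 * 0.69)
r_new = 2.07 / 2.38
r_new = 0.8697

0.8697


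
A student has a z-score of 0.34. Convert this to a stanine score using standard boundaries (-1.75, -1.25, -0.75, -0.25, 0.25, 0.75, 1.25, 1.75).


Stanine boundaries: [-1.75, -1.25, -0.75, -0.25, 0.25, 0.75, 1.25, 1.75]
z = 0.34
Check each boundary:
  z >= -1.75 -> could be stanine 2
  z >= -1.25 -> could be stanine 3
  z >= -0.75 -> could be stanine 4
  z >= -0.25 -> could be stanine 5
  z >= 0.25 -> could be stanine 6
  z < 0.75
  z < 1.25
  z < 1.75
Highest qualifying boundary gives stanine = 6

6


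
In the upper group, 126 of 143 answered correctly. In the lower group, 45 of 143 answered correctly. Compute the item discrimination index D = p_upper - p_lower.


p_upper = 126/143 = 0.8811
p_lower = 45/143 = 0.3147
D = 0.8811 - 0.3147 = 0.5664

0.5664


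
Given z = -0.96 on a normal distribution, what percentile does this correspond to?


CDF(z) = 0.5 * (1 + erf(z/sqrt(2)))
erf(-0.6788) = -0.6629
CDF = 0.1685
Percentile rank = 0.1685 * 100 = 16.85

16.85


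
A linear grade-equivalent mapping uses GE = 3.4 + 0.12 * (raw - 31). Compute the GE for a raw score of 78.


raw - median = 78 - 31 = 47
slope * diff = 0.12 * 47 = 5.64
GE = 3.4 + 5.64
GE = 9.04

9.04


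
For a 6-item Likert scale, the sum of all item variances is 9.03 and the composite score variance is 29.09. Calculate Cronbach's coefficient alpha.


alpha = (k/(k-1)) * (1 - sum(si^2)/s_total^2)
= (6/5) * (1 - 9.03/29.09)
alpha = 0.8275

0.8275


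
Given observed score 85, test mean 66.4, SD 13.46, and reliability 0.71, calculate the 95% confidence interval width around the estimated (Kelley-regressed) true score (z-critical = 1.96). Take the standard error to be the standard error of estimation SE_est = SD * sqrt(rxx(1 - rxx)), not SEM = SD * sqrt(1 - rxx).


True score estimate = 0.71*85 + 0.29*66.4 = 79.606
SE_est = SD * sqrt(rxx * (1 - rxx)) = 13.46 * sqrt(0.71 * 0.29) = 13.46 * sqrt(0.2059) = 6.107637
CI = T_est +/- z * SE_est, so width = 2 * z * SE_est = 2 * 1.96 * 6.107637
Width = 23.9419

23.9419


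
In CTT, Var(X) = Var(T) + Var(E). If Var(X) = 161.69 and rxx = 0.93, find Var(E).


var_true = rxx * var_obs = 0.93 * 161.69 = 150.3717
var_error = var_obs - var_true
var_error = 161.69 - 150.3717
var_error = 11.3183

11.3183


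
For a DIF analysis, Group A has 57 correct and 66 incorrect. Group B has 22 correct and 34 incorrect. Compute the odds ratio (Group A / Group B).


Odds_A = 57/66 = 0.8636
Odds_B = 22/34 = 0.6471
OR = Odds_A / Odds_B = 0.8636 / 0.6471
Exactly, OR = (57 * 34) / (66 * 22) = 1938 / 1452
OR = 1.3347

1.3347


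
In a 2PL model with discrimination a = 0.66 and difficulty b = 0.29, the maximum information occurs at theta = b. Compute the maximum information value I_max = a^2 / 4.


For 2PL, max info at theta = b = 0.29
I_max = a^2 / 4 = 0.66^2 / 4
= 0.4356 / 4
I_max = 0.1089

0.1089


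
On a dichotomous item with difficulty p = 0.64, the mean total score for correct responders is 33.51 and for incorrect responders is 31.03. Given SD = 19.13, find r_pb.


q = 1 - p = 0.36
rpb = ((M1 - M0) / SD) * sqrt(p * q)
rpb = ((33.51 - 31.03) / 19.13) * sqrt(0.64 * 0.36)
rpb = 0.0622

0.0622


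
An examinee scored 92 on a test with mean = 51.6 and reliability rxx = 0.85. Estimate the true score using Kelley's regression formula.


T_est = rxx * X + (1 - rxx) * mean
T_est = 0.85 * 92 + 0.15 * 51.6
T_est = 78.2 + 7.74
T_est = 85.94

85.94


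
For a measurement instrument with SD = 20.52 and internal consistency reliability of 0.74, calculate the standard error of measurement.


SEM = SD * sqrt(1 - rxx)
SEM = 20.52 * sqrt(1 - 0.74)
SEM = 20.52 * sqrt(0.26) = 20.52 * 0.509902
SEM = 10.4632

10.4632


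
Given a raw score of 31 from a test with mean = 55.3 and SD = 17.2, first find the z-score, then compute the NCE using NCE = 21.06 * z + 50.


z = (X - mean) / SD = (31 - 55.3) / 17.2
z = -24.3 / 17.2
z = -1.4128
NCE = NCE = 21.06z + 50
Carry z at full precision (z = -24.3 / 17.2) into the conversion:
NCE = 21.06 * (-24.3 / 17.2) + 50 = -511.758 / 17.2 + 50
NCE = -29.7534 + 50
NCE = 20.2466

20.2466


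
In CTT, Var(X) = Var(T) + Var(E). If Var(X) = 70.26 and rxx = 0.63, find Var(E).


var_true = rxx * var_obs = 0.63 * 70.26 = 44.2638
var_error = var_obs - var_true
var_error = 70.26 - 44.2638
var_error = 25.9962

25.9962
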